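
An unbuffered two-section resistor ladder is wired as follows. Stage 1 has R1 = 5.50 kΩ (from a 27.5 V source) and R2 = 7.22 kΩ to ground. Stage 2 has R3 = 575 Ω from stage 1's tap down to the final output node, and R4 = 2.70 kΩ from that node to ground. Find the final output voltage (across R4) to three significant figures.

Stage 2 presents R3+R4 = 3275 Ω as a load on stage 1's tap.
Stage 1's lower leg becomes R2‖(R3+R4) = 2253 Ω, so V_mid = 27.5 × 2253/7753 = 7.991 V.
Stage 2 is itself unloaded: V_out = V_mid × R4/(R3+R4) = 7.991 × 2700/3275 = 6.59 V.

V_out ≈ 6.59 V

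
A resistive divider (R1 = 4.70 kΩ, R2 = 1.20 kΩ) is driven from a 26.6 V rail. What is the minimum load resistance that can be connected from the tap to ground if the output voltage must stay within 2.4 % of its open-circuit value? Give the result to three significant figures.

R_L(min) ≈ 38.9 kΩ

Output resistance R_th = R1‖R2 = (4700 × 1200)/5900 = 955.9 Ω.
The fractional drop is R_th/(R_th + R_L); requiring this ≤ 0.0240 gives R_L ≥ R_th(1/0.0240 − 1) = 955.9 × 40.67 = 38.9 kΩ.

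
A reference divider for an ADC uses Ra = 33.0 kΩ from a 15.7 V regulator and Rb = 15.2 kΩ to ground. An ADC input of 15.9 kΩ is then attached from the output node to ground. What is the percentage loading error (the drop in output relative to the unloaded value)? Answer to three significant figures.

39.6 %

The divider's output (Thévenin) resistance is Ra‖Rb = 10.41 kΩ.
Fractional drop under load = R_th/(R_th + R_L) = 10.41 / (10.41 + 15.9) = 0.3956.
So the output falls by 39.6 %.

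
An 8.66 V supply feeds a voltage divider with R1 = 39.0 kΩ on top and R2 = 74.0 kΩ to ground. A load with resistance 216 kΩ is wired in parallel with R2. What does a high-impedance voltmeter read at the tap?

The load sits in parallel with R2: R2‖R_L = (74.0 × 216) / (74.0 + 216) = 55.12 kΩ.
V_out = 8.66 × 55.12 / (39.0 + 55.12) = 8.66 × 55.12/94.12 = 5.07 V.

V_out ≈ 5.07 V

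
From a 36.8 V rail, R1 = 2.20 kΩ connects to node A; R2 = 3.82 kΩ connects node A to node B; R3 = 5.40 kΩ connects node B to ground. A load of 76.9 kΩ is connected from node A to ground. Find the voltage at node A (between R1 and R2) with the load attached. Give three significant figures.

V ≈ 29.0 V

Below node A the series string R2+R3 = 9.220 kΩ sits in parallel with the 76.9 kΩ load: 8.233 kΩ.
V_A = 36.8 × 8.233/(2.20 + 8.233) = 29.0 V.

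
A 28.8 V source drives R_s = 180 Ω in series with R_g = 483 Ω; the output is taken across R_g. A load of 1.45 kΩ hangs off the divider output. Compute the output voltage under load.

The load sits in parallel with R_g: R_g‖R_L = (483 × 1450) / (483 + 1450) = 362.3 Ω.
V_out = 28.8 × 362.3 / (180 + 362.3) = 28.8 × 362.3/542.3 = 19.2 V.
(Unloaded it would have been 21.0 V.)

V_out ≈ 19.2 V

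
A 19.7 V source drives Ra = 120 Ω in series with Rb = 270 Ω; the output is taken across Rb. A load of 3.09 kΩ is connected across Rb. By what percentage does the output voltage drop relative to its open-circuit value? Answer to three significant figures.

The divider's output (Thévenin) resistance is Ra‖Rb = 83.08 Ω.
Fractional drop under load = R_th/(R_th + R_L) = 83.08 / (83.08 + 3090) = 0.02618.
So the output falls by 2.62 %.

2.62 %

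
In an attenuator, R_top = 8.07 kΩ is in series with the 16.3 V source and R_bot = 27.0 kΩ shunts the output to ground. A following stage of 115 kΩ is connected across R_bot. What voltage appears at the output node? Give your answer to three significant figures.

The load sits in parallel with R_bot: R_bot‖R_L = (27.0 × 115) / (27.0 + 115) = 21.87 kΩ.
V_out = 16.3 × 21.87 / (8.07 + 21.87) = 16.3 × 21.87/29.94 = 11.9 V.

V_out ≈ 11.9 V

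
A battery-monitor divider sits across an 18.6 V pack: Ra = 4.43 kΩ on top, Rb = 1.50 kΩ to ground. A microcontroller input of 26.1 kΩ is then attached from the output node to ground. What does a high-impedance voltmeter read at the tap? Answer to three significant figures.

V_out ≈ 4.51 V

The load sits in parallel with Rb: Rb‖R_L = (1.50 × 26.1) / (1.50 + 26.1) = 1.418 kΩ.
V_out = 18.6 × 1.418 / (4.43 + 1.418) = 18.6 × 1.418/5.848 = 4.51 V.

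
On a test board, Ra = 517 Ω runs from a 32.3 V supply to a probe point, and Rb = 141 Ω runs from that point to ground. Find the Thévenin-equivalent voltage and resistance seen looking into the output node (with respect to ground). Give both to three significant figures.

V_th = 6.92 V, R_th = 111 Ω

V_th is the open-circuit tap voltage: 32.3 × 141/(517 + 141) = 6.92 V.
With the supply zeroed, Ra and Rb appear in parallel from the tap: R_th = Ra‖Rb = (517 × 141)/658.0 = 111 Ω.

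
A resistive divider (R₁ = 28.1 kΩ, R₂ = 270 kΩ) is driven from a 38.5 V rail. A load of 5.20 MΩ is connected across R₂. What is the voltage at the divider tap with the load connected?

The load sits in parallel with R₂: R₂‖R_L = (270 × 5200) / (270 + 5200) = 256.7 kΩ.
V_out = 38.5 × 256.7 / (28.1 + 256.7) = 38.5 × 256.7/284.8 = 34.7 V.
(Unloaded it would have been 34.9 V.)

V_out ≈ 34.7 V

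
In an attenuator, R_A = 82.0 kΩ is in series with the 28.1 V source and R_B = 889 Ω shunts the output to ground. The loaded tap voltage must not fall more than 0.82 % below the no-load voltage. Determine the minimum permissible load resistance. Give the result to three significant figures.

R_L(min) ≈ 106 kΩ

Output resistance R_th = R_A‖R_B = (82000 × 889)/82890 = 879.5 Ω.
The fractional drop is R_th/(R_th + R_L); requiring this ≤ 0.00820 gives R_L ≥ R_th(1/0.00820 − 1) = 879.5 × 121.0 = 106 kΩ.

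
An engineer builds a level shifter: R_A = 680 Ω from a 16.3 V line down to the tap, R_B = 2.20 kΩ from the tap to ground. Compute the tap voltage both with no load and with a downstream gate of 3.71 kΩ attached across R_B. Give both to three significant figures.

Unloaded: 12.5 V; loaded: 10.9 V

Open-circuit: V = 16.3 × 2200/(680 + 2200) = 12.5 V.
With the load, R_B becomes R_B‖R_L = 1381 Ω, so V = 16.3 × 1381/2061 = 10.9 V.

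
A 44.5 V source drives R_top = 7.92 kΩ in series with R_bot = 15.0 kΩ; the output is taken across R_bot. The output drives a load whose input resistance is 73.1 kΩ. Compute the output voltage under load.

V_out ≈ 27.2 V

The load sits in parallel with R_bot: R_bot‖R_L = (15.0 × 73.1) / (15.0 + 73.1) = 12.45 kΩ.
V_out = 44.5 × 12.45 / (7.92 + 12.45) = 44.5 × 12.45/20.37 = 27.2 V.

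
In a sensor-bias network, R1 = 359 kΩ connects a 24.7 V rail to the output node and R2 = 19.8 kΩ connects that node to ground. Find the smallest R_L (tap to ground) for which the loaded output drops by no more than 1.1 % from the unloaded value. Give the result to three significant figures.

R_L(min) ≈ 1.69 MΩ

Output resistance R_th = R1‖R2 = (359 × 19.8)/378.8 = 18.77 kΩ.
The fractional drop is R_th/(R_th + R_L); requiring this ≤ 0.0110 gives R_L ≥ R_th(1/0.0110 − 1) = 18.77 × 89.91 = 1.69 MΩ.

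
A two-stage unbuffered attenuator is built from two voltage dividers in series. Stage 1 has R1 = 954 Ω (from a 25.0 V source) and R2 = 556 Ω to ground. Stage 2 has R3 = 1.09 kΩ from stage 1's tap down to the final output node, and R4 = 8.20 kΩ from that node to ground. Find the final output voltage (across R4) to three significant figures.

Stage 2 presents R3+R4 = 9290 Ω as a load on stage 1's tap.
Stage 1's lower leg becomes R2‖(R3+R4) = 524.6 Ω, so V_mid = 25.0 × 524.6/1479 = 8.870 V.
Stage 2 is itself unloaded: V_out = V_mid × R4/(R3+R4) = 8.870 × 8200/9290 = 7.83 V.

V_out ≈ 7.83 V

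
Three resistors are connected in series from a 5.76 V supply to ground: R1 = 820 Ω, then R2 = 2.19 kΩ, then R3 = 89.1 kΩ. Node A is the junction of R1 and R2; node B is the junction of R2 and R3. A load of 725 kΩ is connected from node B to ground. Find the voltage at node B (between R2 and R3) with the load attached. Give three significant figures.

At node B, R3 is in parallel with the load: R3‖R_L = 79350 Ω.
Below node A the resistance is R2 + (R3‖R_L) = 81540 Ω, so V_A = 5.76 × 81540/82360 = 5.703 V.
Then V_B = V_A × (R3‖R_L)/(R2 + R3‖R_L) = 5.703 × 79350/81540 = 5.55 V.

V ≈ 5.55 V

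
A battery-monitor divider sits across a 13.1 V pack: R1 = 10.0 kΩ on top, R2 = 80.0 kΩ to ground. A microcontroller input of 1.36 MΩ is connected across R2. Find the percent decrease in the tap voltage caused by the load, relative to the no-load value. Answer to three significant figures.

0.649 %

The divider's output (Thévenin) resistance is R1‖R2 = 8.889 kΩ.
Fractional drop under load = R_th/(R_th + R_L) = 8.889 / (8.889 + 1360) = 0.006494.
So the output falls by 0.649 %.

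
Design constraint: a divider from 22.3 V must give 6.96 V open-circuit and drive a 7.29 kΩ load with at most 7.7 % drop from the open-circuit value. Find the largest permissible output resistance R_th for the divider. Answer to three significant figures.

Loading drop = R_th/(R_th + R_L) ≤ 0.0770, so R_th ≤ R_L · ε/(1−ε) = 7.29 kΩ × 0.0770/0.9230 = 608 Ω.

R_th ≤ 608 Ω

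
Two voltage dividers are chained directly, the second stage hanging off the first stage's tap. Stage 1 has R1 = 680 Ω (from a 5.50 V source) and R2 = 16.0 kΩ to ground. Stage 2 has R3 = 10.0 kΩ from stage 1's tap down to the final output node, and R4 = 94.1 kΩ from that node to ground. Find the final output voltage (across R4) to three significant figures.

V_out ≈ 4.74 V

Stage 2 presents R3+R4 = 104100 Ω as a load on stage 1's tap.
Stage 1's lower leg becomes R2‖(R3+R4) = 13870 Ω, so V_mid = 5.50 × 13870/14550 = 5.243 V.
Stage 2 is itself unloaded: V_out = V_mid × R4/(R3+R4) = 5.243 × 94100/104100 = 4.74 V.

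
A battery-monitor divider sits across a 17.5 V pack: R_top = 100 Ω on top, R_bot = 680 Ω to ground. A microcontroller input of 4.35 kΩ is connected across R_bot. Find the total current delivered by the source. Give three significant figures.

I ≈ 25.4 mA

R_bot‖R_L = 588.1 Ω, so the source sees R_top + R_bot‖R_L = 688.1 Ω.
I = 17.5 V / 688.1 Ω = 25.4 mA.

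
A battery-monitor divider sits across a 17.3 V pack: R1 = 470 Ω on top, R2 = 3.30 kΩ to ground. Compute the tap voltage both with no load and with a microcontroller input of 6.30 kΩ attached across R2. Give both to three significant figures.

Unloaded: 15.1 V; loaded: 14.2 V

Open-circuit: V = 17.3 × 3300/(470 + 3300) = 15.1 V.
With the load, R2 becomes R2‖R_L = 2166 Ω, so V = 17.3 × 2166/2636 = 14.2 V.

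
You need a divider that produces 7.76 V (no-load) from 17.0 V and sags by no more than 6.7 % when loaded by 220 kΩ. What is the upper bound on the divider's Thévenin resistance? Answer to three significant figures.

R_th ≤ 15.8 kΩ

Loading drop = R_th/(R_th + R_L) ≤ 0.0670, so R_th ≤ R_L · ε/(1−ε) = 220 kΩ × 0.0670/0.9330 = 15.8 kΩ.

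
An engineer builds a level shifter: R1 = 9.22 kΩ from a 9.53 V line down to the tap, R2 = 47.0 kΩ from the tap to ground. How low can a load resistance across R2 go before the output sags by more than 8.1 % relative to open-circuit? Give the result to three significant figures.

Output resistance R_th = R1‖R2 = (9.22 × 47.0)/56.22 = 7.708 kΩ.
The fractional drop is R_th/(R_th + R_L); requiring this ≤ 0.0810 gives R_L ≥ R_th(1/0.0810 − 1) = 7.708 × 11.35 = 87.5 kΩ.

R_L(min) ≈ 87.5 kΩ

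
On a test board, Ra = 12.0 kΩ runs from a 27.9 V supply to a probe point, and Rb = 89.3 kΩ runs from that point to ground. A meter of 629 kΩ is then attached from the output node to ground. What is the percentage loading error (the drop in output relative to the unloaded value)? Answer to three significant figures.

1.65 %

The divider's output (Thévenin) resistance is Ra‖Rb = 10.58 kΩ.
Fractional drop under load = R_th/(R_th + R_L) = 10.58 / (10.58 + 629) = 0.01654.
So the output falls by 1.65 %.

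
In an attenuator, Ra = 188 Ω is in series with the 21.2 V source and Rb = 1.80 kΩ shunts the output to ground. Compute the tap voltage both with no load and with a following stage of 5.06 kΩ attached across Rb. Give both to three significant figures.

Open-circuit: V = 21.2 × 1800/(188 + 1800) = 19.2 V.
With the load, Rb becomes Rb‖R_L = 1328 Ω, so V = 21.2 × 1328/1516 = 18.6 V.

Unloaded: 19.2 V; loaded: 18.6 V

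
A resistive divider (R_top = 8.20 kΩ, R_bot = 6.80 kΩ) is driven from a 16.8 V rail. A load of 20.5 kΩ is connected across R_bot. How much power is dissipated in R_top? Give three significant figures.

Total resistance from the source is R_top + (R_bot‖R_L) = 13.31 kΩ, so I = 16.8/13.31 kΩ = 1.263 mA.
P = I²·R_top = (1.263 mA)² × 8.20 kΩ = 13.1 mW.

P ≈ 13.1 mW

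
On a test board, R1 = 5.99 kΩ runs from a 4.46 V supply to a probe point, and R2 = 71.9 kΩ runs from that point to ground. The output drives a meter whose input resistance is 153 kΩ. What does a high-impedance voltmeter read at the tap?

V_out ≈ 3.97 V

The load sits in parallel with R2: R2‖R_L = (71.9 × 153) / (71.9 + 153) = 48.91 kΩ.
V_out = 4.46 × 48.91 / (5.99 + 48.91) = 4.46 × 48.91/54.90 = 3.97 V.
(Unloaded it would have been 4.12 V.)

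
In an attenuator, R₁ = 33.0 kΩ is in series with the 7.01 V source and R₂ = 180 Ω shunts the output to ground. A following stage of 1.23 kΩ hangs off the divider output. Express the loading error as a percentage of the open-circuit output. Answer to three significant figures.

The divider's output (Thévenin) resistance is R₁‖R₂ = 179.0 Ω.
Fractional drop under load = R_th/(R_th + R_L) = 179.0 / (179.0 + 1230) = 0.1271.
So the output falls by 12.7 %.

12.7 %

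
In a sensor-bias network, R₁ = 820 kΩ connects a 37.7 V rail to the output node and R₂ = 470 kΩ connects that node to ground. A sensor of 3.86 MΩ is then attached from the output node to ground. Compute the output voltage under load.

The load sits in parallel with R₂: R₂‖R_L = (470 × 3860) / (470 + 3860) = 419.0 kΩ.
V_out = 37.7 × 419.0 / (820 + 419.0) = 37.7 × 419.0/1239 = 12.7 V.
(Unloaded it would have been 13.7 V.)

V_out ≈ 12.7 V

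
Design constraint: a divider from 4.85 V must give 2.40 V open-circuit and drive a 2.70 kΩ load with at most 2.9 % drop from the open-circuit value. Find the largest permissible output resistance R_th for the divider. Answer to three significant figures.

R_th ≤ 80.6 Ω

Loading drop = R_th/(R_th + R_L) ≤ 0.0290, so R_th ≤ R_L · ε/(1−ε) = 2.70 kΩ × 0.0290/0.9710 = 80.6 Ω.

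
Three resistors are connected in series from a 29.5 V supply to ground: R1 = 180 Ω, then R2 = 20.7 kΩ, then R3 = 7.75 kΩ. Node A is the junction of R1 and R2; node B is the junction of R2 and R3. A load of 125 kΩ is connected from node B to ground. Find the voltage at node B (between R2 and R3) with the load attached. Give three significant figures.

V ≈ 7.64 V

At node B, R3 is in parallel with the load: R3‖R_L = 7298 Ω.
Below node A the resistance is R2 + (R3‖R_L) = 28000 Ω, so V_A = 29.5 × 28000/28180 = 29.31 V.
Then V_B = V_A × (R3‖R_L)/(R2 + R3‖R_L) = 29.31 × 7298/28000 = 7.64 V.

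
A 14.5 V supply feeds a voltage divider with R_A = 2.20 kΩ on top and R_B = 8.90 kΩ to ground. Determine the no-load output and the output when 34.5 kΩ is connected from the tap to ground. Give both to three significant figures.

Unloaded: 11.6 V; loaded: 11.1 V

Open-circuit: V = 14.5 × 8.90/(2.20 + 8.90) = 11.6 V.
With the load, R_B becomes R_B‖R_L = 7.075 kΩ, so V = 14.5 × 7.075/9.275 = 11.1 V.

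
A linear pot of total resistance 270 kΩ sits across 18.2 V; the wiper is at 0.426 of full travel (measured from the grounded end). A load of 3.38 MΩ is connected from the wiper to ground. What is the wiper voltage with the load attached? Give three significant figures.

The wiper splits the pot into (1−α)R = 155.0 kΩ above and αR = 115.0 kΩ below.
Lower section ‖ load = 111.2 kΩ.
V_wiper = 18.2 × 111.2/(155.0 + 111.2) = 7.60 V.

V ≈ 7.60 V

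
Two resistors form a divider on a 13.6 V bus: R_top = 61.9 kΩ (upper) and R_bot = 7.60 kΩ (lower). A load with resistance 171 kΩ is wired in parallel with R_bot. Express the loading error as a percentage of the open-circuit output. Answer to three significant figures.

The divider's output (Thévenin) resistance is R_top‖R_bot = 6.769 kΩ.
Fractional drop under load = R_th/(R_th + R_L) = 6.769 / (6.769 + 171) = 0.03808.
So the output falls by 3.81 %.

3.81 %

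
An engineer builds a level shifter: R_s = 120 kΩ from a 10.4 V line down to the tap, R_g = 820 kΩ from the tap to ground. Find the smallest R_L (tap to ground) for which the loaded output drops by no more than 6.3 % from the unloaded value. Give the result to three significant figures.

R_L(min) ≈ 1.56 MΩ

Output resistance R_th = R_s‖R_g = (120 × 820)/940.0 = 104.7 kΩ.
The fractional drop is R_th/(R_th + R_L); requiring this ≤ 0.0630 gives R_L ≥ R_th(1/0.0630 − 1) = 104.7 × 14.87 = 1.56 MΩ.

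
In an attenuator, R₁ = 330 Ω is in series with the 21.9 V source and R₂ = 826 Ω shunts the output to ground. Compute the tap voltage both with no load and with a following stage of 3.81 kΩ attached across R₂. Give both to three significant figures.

Open-circuit: V = 21.9 × 826/(330 + 826) = 15.6 V.
With the load, R₂ becomes R₂‖R_L = 678.8 Ω, so V = 21.9 × 678.8/1009 = 14.7 V.

Unloaded: 15.6 V; loaded: 14.7 V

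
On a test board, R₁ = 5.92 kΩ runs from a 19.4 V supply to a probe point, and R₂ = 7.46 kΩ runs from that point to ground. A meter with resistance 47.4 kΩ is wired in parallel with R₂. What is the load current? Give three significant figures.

R₂‖R_L = 6.446 kΩ; V_out = 19.4 × 6.446/12.37 = 10.11 V.
I_L = V_out / R_L = 10.11 / 47.4 kΩ = 0.213 mA.

I_L ≈ 0.213 mA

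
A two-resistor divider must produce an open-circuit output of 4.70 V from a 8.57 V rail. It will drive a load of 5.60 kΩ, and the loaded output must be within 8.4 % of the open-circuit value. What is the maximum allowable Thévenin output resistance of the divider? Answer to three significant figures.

Loading drop = R_th/(R_th + R_L) ≤ 0.0840, so R_th ≤ R_L · ε/(1−ε) = 5.60 kΩ × 0.0840/0.9160 = 514 Ω.
(Any R1, R2 with R2/(R1+R2) = 0.548 and R1‖R2 ≤ 514 Ω will meet the spec.)

R_th ≤ 514 Ω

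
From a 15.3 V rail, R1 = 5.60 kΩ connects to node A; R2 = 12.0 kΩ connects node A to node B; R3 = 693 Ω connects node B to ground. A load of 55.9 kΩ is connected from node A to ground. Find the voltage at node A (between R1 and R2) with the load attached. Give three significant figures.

Below node A the series string R2+R3 = 12690 Ω sits in parallel with the 55900 Ω load: 10340 Ω.
V_A = 15.3 × 10340/(5600 + 10340) = 9.93 V.

V ≈ 9.93 V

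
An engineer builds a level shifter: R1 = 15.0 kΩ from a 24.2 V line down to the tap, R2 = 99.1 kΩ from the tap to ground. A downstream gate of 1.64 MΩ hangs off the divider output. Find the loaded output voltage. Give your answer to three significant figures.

V_out ≈ 20.9 V

The load sits in parallel with R2: R2‖R_L = (99.1 × 1640) / (99.1 + 1640) = 93.45 kΩ.
V_out = 24.2 × 93.45 / (15.0 + 93.45) = 24.2 × 93.45/108.5 = 20.9 V.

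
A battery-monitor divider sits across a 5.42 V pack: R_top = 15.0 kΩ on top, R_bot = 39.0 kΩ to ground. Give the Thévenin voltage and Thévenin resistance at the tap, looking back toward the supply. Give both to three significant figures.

V_th = 3.91 V, R_th = 10.8 kΩ

V_th is the open-circuit tap voltage: 5.42 × 39.0/(15.0 + 39.0) = 3.91 V.
With the supply zeroed, R_top and R_bot appear in parallel from the tap: R_th = R_top‖R_bot = (15.0 × 39.0)/54.00 = 10.8 kΩ.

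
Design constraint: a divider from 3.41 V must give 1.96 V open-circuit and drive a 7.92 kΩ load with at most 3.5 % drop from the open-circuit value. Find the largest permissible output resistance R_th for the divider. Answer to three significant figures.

R_th ≤ 287 Ω

Loading drop = R_th/(R_th + R_L) ≤ 0.0350, so R_th ≤ R_L · ε/(1−ε) = 7.92 kΩ × 0.0350/0.9650 = 287 Ω.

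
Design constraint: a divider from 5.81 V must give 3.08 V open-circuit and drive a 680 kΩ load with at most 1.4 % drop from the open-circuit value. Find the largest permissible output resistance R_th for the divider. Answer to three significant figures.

R_th ≤ 9.66 kΩ

Loading drop = R_th/(R_th + R_L) ≤ 0.0140, so R_th ≤ R_L · ε/(1−ε) = 680 kΩ × 0.0140/0.9860 = 9.66 kΩ.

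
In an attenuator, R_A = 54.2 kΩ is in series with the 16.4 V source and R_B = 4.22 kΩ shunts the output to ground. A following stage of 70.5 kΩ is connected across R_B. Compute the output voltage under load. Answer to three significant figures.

The load sits in parallel with R_B: R_B‖R_L = (4.22 × 70.5) / (4.22 + 70.5) = 3.982 kΩ.
V_out = 16.4 × 3.982 / (54.2 + 3.982) = 16.4 × 3.982/58.18 = 1.12 V.
(Unloaded it would have been 1.18 V.)

V_out ≈ 1.12 V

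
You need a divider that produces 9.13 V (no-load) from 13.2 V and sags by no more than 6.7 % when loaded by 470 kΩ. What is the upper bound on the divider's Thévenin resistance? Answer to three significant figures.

R_th ≤ 33.8 kΩ

Loading drop = R_th/(R_th + R_L) ≤ 0.0670, so R_th ≤ R_L · ε/(1−ε) = 470 kΩ × 0.0670/0.9330 = 33.8 kΩ.
(Any R1, R2 with R2/(R1+R2) = 0.692 and R1‖R2 ≤ 33.8 kΩ will meet the spec.)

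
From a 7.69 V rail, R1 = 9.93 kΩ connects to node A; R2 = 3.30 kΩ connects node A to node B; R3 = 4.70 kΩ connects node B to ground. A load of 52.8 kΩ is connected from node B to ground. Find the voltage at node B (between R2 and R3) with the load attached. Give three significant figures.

At node B, R3 is in parallel with the load: R3‖R_L = 4.316 kΩ.
Below node A the resistance is R2 + (R3‖R_L) = 7.616 kΩ, so V_A = 7.69 × 7.616/17.55 = 3.338 V.
Then V_B = V_A × (R3‖R_L)/(R2 + R3‖R_L) = 3.338 × 4.316/7.616 = 1.89 V.

V ≈ 1.89 V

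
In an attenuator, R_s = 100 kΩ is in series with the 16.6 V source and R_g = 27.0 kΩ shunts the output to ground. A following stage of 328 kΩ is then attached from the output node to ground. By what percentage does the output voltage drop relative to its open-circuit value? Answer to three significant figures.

The divider's output (Thévenin) resistance is R_s‖R_g = 21.26 kΩ.
Fractional drop under load = R_th/(R_th + R_L) = 21.26 / (21.26 + 328) = 0.06087.
So the output falls by 6.09 %.

6.09 %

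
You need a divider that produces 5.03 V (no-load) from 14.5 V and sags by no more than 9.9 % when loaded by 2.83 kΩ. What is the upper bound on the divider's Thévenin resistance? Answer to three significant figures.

R_th ≤ 311 Ω

Loading drop = R_th/(R_th + R_L) ≤ 0.0990, so R_th ≤ R_L · ε/(1−ε) = 2.83 kΩ × 0.0990/0.9010 = 311 Ω.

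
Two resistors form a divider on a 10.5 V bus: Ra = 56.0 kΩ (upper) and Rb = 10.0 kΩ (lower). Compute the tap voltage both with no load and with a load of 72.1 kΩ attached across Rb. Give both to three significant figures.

Unloaded: 1.59 V; loaded: 1.42 V

Open-circuit: V = 10.5 × 10.0/(56.0 + 10.0) = 1.59 V.
With the load, Rb becomes Rb‖R_L = 8.782 kΩ, so V = 10.5 × 8.782/64.78 = 1.42 V.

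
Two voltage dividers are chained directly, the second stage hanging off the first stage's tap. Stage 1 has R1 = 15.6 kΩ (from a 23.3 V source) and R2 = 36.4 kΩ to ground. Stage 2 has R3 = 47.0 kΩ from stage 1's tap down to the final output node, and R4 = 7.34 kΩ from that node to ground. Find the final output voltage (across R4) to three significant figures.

V_out ≈ 1.83 V

Stage 2 presents R3+R4 = 54.34 kΩ as a load on stage 1's tap.
Stage 1's lower leg becomes R2‖(R3+R4) = 21.80 kΩ, so V_mid = 23.3 × 21.80/37.40 = 13.58 V.
Stage 2 is itself unloaded: V_out = V_mid × R4/(R3+R4) = 13.58 × 7.34/54.34 = 1.83 V.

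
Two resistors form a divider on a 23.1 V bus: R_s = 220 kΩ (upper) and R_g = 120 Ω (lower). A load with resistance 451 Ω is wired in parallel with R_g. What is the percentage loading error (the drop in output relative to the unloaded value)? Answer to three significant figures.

Unloaded V = 23.1 × 120/220100 = 0.01259 V.
Loaded: R_g‖R_L = 94.78 Ω, giving V = 23.1 × 94.78/220100 = 0.009948 V.
Drop = (0.01259 − 0.009948) / 0.01259 = 21.0 %.

21.0 %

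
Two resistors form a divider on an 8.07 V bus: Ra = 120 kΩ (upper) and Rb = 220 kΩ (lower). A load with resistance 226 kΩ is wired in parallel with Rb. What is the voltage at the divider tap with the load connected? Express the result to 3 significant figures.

The load sits in parallel with Rb: Rb‖R_L = (220 × 226) / (220 + 226) = 111.5 kΩ.
V_out = 8.07 × 111.5 / (120 + 111.5) = 8.07 × 111.5/231.5 = 3.89 V.

V_out ≈ 3.89 V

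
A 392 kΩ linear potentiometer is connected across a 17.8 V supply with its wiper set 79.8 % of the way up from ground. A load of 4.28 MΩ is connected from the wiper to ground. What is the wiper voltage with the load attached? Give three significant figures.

The wiper splits the pot into (1−α)R = 79.18 kΩ above and αR = 312.8 kΩ below.
Lower section ‖ load = 291.5 kΩ.
V_wiper = 17.8 × 291.5/(79.18 + 291.5) = 14.0 V.

V ≈ 14.0 V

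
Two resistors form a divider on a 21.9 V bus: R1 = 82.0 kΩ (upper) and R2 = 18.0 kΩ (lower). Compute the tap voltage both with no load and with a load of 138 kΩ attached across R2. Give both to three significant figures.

Unloaded: 3.94 V; loaded: 3.56 V

Open-circuit: V = 21.9 × 18.0/(82.0 + 18.0) = 3.94 V.
With the load, R2 becomes R2‖R_L = 15.92 kΩ, so V = 21.9 × 15.92/97.92 = 3.56 V.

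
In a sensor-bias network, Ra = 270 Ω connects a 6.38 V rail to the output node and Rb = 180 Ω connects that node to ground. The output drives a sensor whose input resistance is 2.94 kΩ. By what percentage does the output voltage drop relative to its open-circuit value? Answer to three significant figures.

The divider's output (Thévenin) resistance is Ra‖Rb = 108.0 Ω.
Fractional drop under load = R_th/(R_th + R_L) = 108.0 / (108.0 + 2940) = 0.03543.
So the output falls by 3.54 %.

3.54 %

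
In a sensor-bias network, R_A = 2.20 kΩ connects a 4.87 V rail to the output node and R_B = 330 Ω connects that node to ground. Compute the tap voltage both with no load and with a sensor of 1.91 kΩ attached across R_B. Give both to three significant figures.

Unloaded: 0.635 V; loaded: 0.552 V

Open-circuit: V = 4.87 × 330/(2200 + 330) = 0.635 V.
With the load, R_B becomes R_B‖R_L = 281.4 Ω, so V = 4.87 × 281.4/2481 = 0.552 V.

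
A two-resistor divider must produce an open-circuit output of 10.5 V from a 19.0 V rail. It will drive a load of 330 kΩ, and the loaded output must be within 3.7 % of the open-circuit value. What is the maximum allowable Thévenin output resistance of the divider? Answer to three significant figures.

R_th ≤ 12.7 kΩ

Loading drop = R_th/(R_th + R_L) ≤ 0.0370, so R_th ≤ R_L · ε/(1−ε) = 330 kΩ × 0.0370/0.9630 = 12.7 kΩ.
(Any R1, R2 with R2/(R1+R2) = 0.553 and R1‖R2 ≤ 12.7 kΩ will meet the spec.)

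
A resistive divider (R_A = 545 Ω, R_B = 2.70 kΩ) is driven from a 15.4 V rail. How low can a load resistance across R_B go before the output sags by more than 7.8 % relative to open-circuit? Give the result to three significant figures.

R_L(min) ≈ 5.36 kΩ

Output resistance R_th = R_A‖R_B = (545 × 2700)/3245 = 453.5 Ω.
The fractional drop is R_th/(R_th + R_L); requiring this ≤ 0.0780 gives R_L ≥ R_th(1/0.0780 − 1) = 453.5 × 11.82 = 5.36 kΩ.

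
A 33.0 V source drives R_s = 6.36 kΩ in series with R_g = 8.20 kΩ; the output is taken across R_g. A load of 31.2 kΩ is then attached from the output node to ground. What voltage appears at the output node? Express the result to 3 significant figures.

The load sits in parallel with R_g: R_g‖R_L = (8.20 × 31.2) / (8.20 + 31.2) = 6.493 kΩ.
V_out = 33.0 × 6.493 / (6.36 + 6.493) = 33.0 × 6.493/12.85 = 16.7 V.

V_out ≈ 16.7 V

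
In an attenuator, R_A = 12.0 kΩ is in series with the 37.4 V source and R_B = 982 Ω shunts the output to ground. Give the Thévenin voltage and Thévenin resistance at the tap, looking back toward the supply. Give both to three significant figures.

V_th is the open-circuit tap voltage: 37.4 × 982/(12000 + 982) = 2.83 V.
With the supply zeroed, R_A and R_B appear in parallel from the tap: R_th = R_A‖R_B = (12000 × 982)/12980 = 908 Ω.

V_th = 2.83 V, R_th = 908 Ω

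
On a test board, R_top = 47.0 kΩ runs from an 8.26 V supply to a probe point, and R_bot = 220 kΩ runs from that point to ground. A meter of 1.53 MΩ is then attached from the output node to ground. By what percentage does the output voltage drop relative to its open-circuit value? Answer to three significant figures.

2.47 %

The divider's output (Thévenin) resistance is R_top‖R_bot = 38.73 kΩ.
Fractional drop under load = R_th/(R_th + R_L) = 38.73 / (38.73 + 1530) = 0.02469.
So the output falls by 2.47 %.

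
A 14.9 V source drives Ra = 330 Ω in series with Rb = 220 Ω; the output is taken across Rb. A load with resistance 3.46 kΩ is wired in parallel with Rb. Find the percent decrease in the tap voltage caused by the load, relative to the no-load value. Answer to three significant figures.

3.67 %

The divider's output (Thévenin) resistance is Ra‖Rb = 132.0 Ω.
Fractional drop under load = R_th/(R_th + R_L) = 132.0 / (132.0 + 3460) = 0.03675.
So the output falls by 3.67 %.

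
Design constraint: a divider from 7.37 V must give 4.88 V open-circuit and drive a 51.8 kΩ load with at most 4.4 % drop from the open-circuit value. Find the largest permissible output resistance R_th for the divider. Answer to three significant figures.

R_th ≤ 2.38 kΩ

Loading drop = R_th/(R_th + R_L) ≤ 0.0440, so R_th ≤ R_L · ε/(1−ε) = 51.8 kΩ × 0.0440/0.9560 = 2.38 kΩ.
(Any R1, R2 with R2/(R1+R2) = 0.662 and R1‖R2 ≤ 2.38 kΩ will meet the spec.)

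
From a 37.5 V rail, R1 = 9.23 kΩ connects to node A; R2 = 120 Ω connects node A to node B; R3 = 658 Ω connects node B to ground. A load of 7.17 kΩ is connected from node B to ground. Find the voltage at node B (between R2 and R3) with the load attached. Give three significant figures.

V ≈ 2.27 V

At node B, R3 is in parallel with the load: R3‖R_L = 602.7 Ω.
Below node A the resistance is R2 + (R3‖R_L) = 722.7 Ω, so V_A = 37.5 × 722.7/9953 = 2.723 V.
Then V_B = V_A × (R3‖R_L)/(R2 + R3‖R_L) = 2.723 × 602.7/722.7 = 2.27 V.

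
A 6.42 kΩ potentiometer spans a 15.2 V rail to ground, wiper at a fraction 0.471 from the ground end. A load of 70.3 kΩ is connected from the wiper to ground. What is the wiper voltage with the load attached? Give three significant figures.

The wiper splits the pot into (1−α)R = 3.396 kΩ above and αR = 3.024 kΩ below.
Lower section ‖ load = 2.899 kΩ.
V_wiper = 15.2 × 2.899/(3.396 + 2.899) = 7.00 V.

V ≈ 7.00 V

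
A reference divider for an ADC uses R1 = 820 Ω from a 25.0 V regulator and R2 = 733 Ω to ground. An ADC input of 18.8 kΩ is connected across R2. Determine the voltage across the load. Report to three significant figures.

V_out ≈ 11.6 V

The load sits in parallel with R2: R2‖R_L = (733 × 18800) / (733 + 18800) = 705.5 Ω.
V_out = 25.0 × 705.5 / (820 + 705.5) = 25.0 × 705.5/1525 = 11.6 V.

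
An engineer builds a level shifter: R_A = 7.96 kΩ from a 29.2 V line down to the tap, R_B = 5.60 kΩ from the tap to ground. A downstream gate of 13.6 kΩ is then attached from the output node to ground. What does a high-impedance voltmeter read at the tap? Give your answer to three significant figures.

V_out ≈ 9.71 V

The load sits in parallel with R_B: R_B‖R_L = (5.60 × 13.6) / (5.60 + 13.6) = 3.967 kΩ.
V_out = 29.2 × 3.967 / (7.96 + 3.967) = 29.2 × 3.967/11.93 = 9.71 V.
(Unloaded it would have been 12.1 V.)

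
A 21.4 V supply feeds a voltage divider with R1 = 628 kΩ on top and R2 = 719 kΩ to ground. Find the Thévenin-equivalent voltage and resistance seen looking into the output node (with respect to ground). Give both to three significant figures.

V_th = 11.4 V, R_th = 335 kΩ

V_th is the open-circuit tap voltage: 21.4 × 719/(628 + 719) = 11.4 V.
With the supply zeroed, R1 and R2 appear in parallel from the tap: R_th = R1‖R2 = (628 × 719)/1347 = 335 kΩ.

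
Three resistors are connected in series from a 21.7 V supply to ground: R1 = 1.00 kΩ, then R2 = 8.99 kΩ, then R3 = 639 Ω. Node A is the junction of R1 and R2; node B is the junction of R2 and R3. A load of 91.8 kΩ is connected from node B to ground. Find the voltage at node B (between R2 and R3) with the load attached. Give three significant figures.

At node B, R3 is in parallel with the load: R3‖R_L = 634.6 Ω.
Below node A the resistance is R2 + (R3‖R_L) = 9625 Ω, so V_A = 21.7 × 9625/10620 = 19.66 V.
Then V_B = V_A × (R3‖R_L)/(R2 + R3‖R_L) = 19.66 × 634.6/9625 = 1.30 V.

V ≈ 1.30 V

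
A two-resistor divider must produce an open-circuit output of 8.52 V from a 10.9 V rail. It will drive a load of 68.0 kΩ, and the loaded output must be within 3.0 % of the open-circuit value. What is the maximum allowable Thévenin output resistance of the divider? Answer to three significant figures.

Loading drop = R_th/(R_th + R_L) ≤ 0.0300, so R_th ≤ R_L · ε/(1−ε) = 68.0 kΩ × 0.0300/0.9700 = 2.10 kΩ.

R_th ≤ 2.10 kΩ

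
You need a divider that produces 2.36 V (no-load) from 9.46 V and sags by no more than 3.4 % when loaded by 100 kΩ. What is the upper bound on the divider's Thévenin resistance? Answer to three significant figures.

Loading drop = R_th/(R_th + R_L) ≤ 0.0340, so R_th ≤ R_L · ε/(1−ε) = 100 kΩ × 0.0340/0.9660 = 3.52 kΩ.

R_th ≤ 3.52 kΩ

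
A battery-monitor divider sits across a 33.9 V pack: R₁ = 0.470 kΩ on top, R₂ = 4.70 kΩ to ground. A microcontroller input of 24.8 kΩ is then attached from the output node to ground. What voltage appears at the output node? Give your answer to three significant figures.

The load sits in parallel with R₂: R₂‖R_L = (4700 × 24800) / (4700 + 24800) = 3951 Ω.
V_out = 33.9 × 3951 / (470 + 3951) = 33.9 × 3951/4421 = 30.3 V.
(Unloaded it would have been 30.8 V.)

V_out ≈ 30.3 V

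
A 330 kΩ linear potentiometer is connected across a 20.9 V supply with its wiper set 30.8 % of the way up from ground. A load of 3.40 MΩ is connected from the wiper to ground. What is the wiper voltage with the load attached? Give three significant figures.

V ≈ 6.31 V

The wiper splits the pot into (1−α)R = 228.4 kΩ above and αR = 101.6 kΩ below.
Lower section ‖ load = 98.69 kΩ.
V_wiper = 20.9 × 98.69/(228.4 + 98.69) = 6.31 V.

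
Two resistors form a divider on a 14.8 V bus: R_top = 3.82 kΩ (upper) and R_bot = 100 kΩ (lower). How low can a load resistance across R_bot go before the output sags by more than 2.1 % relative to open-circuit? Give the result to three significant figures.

Output resistance R_th = R_top‖R_bot = (3.82 × 100)/103.8 = 3.679 kΩ.
The fractional drop is R_th/(R_th + R_L); requiring this ≤ 0.0210 gives R_L ≥ R_th(1/0.0210 − 1) = 3.679 × 46.62 = 172 kΩ.

R_L(min) ≈ 172 kΩ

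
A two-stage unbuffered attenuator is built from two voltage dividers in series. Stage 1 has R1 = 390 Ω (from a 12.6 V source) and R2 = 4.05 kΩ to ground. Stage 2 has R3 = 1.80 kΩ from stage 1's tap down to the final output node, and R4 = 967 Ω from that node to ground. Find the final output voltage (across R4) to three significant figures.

Stage 2 presents R3+R4 = 2767 Ω as a load on stage 1's tap.
Stage 1's lower leg becomes R2‖(R3+R4) = 1644 Ω, so V_mid = 12.6 × 1644/2034 = 10.18 V.
Stage 2 is itself unloaded: V_out = V_mid × R4/(R3+R4) = 10.18 × 967/2767 = 3.56 V.

V_out ≈ 3.56 V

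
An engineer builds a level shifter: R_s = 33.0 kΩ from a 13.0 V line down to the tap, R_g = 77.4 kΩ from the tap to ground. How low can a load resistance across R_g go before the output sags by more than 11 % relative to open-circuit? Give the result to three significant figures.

Output resistance R_th = R_s‖R_g = (33.0 × 77.4)/110.4 = 23.14 kΩ.
The fractional drop is R_th/(R_th + R_L); requiring this ≤ 0.110 gives R_L ≥ R_th(1/0.110 − 1) = 23.14 × 8.091 = 187 kΩ.

R_L(min) ≈ 187 kΩ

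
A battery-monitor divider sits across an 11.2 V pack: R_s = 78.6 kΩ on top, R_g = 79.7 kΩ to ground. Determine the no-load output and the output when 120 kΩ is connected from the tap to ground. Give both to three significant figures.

Open-circuit: V = 11.2 × 79.7/(78.6 + 79.7) = 5.64 V.
With the load, R_g becomes R_g‖R_L = 47.89 kΩ, so V = 11.2 × 47.89/126.5 = 4.24 V.

Unloaded: 5.64 V; loaded: 4.24 V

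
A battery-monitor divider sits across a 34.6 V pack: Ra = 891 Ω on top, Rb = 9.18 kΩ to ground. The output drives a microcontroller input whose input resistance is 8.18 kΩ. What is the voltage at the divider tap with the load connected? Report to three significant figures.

V_out ≈ 28.7 V

The load sits in parallel with Rb: Rb‖R_L = (9180 × 8180) / (9180 + 8180) = 4326 Ω.
V_out = 34.6 × 4326 / (891 + 4326) = 34.6 × 4326/5217 = 28.7 V.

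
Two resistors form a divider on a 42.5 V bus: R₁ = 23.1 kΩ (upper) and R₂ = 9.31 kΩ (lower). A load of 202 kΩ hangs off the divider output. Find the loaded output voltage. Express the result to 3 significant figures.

V_out ≈ 11.8 V

The load sits in parallel with R₂: R₂‖R_L = (9.31 × 202) / (9.31 + 202) = 8.900 kΩ.
V_out = 42.5 × 8.900 / (23.1 + 8.900) = 42.5 × 8.900/32.00 = 11.8 V.
(Unloaded it would have been 12.2 V.)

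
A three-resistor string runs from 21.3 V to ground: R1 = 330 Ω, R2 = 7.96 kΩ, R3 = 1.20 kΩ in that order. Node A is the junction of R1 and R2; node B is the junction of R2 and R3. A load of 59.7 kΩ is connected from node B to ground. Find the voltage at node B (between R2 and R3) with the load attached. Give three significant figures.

At node B, R3 is in parallel with the load: R3‖R_L = 1176 Ω.
Below node A the resistance is R2 + (R3‖R_L) = 9136 Ω, so V_A = 21.3 × 9136/9466 = 20.56 V.
Then V_B = V_A × (R3‖R_L)/(R2 + R3‖R_L) = 20.56 × 1176/9136 = 2.65 V.

V ≈ 2.65 V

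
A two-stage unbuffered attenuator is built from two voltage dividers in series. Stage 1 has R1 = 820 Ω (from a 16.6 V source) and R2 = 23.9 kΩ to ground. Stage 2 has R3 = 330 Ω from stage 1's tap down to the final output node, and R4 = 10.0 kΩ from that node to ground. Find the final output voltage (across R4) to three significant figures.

V_out ≈ 14.4 V

Stage 2 presents R3+R4 = 10330 Ω as a load on stage 1's tap.
Stage 1's lower leg becomes R2‖(R3+R4) = 7213 Ω, so V_mid = 16.6 × 7213/8033 = 14.91 V.
Stage 2 is itself unloaded: V_out = V_mid × R4/(R3+R4) = 14.91 × 10000/10330 = 14.4 V.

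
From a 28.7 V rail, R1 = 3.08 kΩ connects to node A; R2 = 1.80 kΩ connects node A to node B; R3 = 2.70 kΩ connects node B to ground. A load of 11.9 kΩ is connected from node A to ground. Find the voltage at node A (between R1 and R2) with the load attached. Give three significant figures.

V ≈ 14.8 V

Below node A the series string R2+R3 = 4.500 kΩ sits in parallel with the 11.9 kΩ load: 3.265 kΩ.
V_A = 28.7 × 3.265/(3.08 + 3.265) = 14.8 V.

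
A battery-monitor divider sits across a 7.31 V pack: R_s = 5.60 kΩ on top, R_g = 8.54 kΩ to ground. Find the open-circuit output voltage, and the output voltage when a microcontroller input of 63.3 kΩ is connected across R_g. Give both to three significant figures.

Open-circuit: V = 7.31 × 8.54/(5.60 + 8.54) = 4.41 V.
With the load, R_g becomes R_g‖R_L = 7.525 kΩ, so V = 7.31 × 7.525/13.12 = 4.19 V.

Unloaded: 4.41 V; loaded: 4.19 V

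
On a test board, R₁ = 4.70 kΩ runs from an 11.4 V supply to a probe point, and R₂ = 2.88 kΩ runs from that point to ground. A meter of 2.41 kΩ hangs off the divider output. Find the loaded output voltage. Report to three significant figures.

V_out ≈ 2.49 V

The load sits in parallel with R₂: R₂‖R_L = (2.88 × 2.41) / (2.88 + 2.41) = 1.312 kΩ.
V_out = 11.4 × 1.312 / (4.70 + 1.312) = 11.4 × 1.312/6.012 = 2.49 V.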